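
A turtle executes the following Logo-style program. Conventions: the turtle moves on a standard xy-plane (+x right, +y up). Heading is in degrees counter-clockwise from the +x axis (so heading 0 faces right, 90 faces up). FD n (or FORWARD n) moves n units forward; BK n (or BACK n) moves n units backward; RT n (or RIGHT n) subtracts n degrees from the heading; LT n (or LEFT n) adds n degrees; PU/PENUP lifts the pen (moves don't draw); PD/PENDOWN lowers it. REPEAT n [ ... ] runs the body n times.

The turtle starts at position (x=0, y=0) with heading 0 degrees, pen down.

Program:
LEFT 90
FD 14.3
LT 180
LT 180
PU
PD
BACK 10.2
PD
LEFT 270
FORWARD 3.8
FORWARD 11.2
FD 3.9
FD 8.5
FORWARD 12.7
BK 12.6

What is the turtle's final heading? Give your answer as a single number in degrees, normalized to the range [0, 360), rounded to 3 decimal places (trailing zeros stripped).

Answer: 0

Derivation:
Executing turtle program step by step:
Start: pos=(0,0), heading=0, pen down
LT 90: heading 0 -> 90
FD 14.3: (0,0) -> (0,14.3) [heading=90, draw]
LT 180: heading 90 -> 270
LT 180: heading 270 -> 90
PU: pen up
PD: pen down
BK 10.2: (0,14.3) -> (0,4.1) [heading=90, draw]
PD: pen down
LT 270: heading 90 -> 0
FD 3.8: (0,4.1) -> (3.8,4.1) [heading=0, draw]
FD 11.2: (3.8,4.1) -> (15,4.1) [heading=0, draw]
FD 3.9: (15,4.1) -> (18.9,4.1) [heading=0, draw]
FD 8.5: (18.9,4.1) -> (27.4,4.1) [heading=0, draw]
FD 12.7: (27.4,4.1) -> (40.1,4.1) [heading=0, draw]
BK 12.6: (40.1,4.1) -> (27.5,4.1) [heading=0, draw]
Final: pos=(27.5,4.1), heading=0, 8 segment(s) drawn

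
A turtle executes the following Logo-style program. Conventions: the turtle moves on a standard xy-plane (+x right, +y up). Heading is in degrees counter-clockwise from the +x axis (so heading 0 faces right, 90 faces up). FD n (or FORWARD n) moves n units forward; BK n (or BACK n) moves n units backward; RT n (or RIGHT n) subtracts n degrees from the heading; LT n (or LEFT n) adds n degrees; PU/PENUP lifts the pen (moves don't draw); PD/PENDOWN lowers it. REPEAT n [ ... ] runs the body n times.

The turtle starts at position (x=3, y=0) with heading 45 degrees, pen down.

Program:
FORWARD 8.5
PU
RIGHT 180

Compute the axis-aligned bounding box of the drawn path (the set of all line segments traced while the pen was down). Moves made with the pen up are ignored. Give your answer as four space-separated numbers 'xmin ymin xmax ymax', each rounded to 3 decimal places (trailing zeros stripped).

Executing turtle program step by step:
Start: pos=(3,0), heading=45, pen down
FD 8.5: (3,0) -> (9.01,6.01) [heading=45, draw]
PU: pen up
RT 180: heading 45 -> 225
Final: pos=(9.01,6.01), heading=225, 1 segment(s) drawn

Segment endpoints: x in {3, 9.01}, y in {0, 6.01}
xmin=3, ymin=0, xmax=9.01, ymax=6.01

Answer: 3 0 9.01 6.01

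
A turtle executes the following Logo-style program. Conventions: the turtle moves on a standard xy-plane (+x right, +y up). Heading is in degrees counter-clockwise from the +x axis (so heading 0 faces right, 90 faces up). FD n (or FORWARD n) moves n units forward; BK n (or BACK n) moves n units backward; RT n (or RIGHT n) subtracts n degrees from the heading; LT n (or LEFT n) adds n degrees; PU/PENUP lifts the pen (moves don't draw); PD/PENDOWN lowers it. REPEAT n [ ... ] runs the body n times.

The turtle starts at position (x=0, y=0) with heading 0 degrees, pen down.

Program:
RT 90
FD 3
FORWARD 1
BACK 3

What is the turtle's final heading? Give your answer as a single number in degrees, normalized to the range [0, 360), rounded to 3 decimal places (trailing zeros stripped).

Executing turtle program step by step:
Start: pos=(0,0), heading=0, pen down
RT 90: heading 0 -> 270
FD 3: (0,0) -> (0,-3) [heading=270, draw]
FD 1: (0,-3) -> (0,-4) [heading=270, draw]
BK 3: (0,-4) -> (0,-1) [heading=270, draw]
Final: pos=(0,-1), heading=270, 3 segment(s) drawn

Answer: 270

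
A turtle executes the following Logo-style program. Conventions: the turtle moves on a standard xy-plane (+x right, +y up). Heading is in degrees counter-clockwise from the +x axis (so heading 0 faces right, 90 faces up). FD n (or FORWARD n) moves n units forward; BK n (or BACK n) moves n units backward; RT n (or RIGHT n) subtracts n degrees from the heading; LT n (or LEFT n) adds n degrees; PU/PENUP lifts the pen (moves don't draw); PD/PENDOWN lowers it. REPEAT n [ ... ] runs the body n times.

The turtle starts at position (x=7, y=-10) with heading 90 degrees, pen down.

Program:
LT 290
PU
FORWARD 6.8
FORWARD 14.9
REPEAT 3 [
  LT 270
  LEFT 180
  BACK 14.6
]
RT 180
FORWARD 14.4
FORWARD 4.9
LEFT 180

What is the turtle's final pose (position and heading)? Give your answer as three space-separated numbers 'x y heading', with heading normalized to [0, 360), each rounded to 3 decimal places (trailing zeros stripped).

Executing turtle program step by step:
Start: pos=(7,-10), heading=90, pen down
LT 290: heading 90 -> 20
PU: pen up
FD 6.8: (7,-10) -> (13.39,-7.674) [heading=20, move]
FD 14.9: (13.39,-7.674) -> (27.391,-2.578) [heading=20, move]
REPEAT 3 [
  -- iteration 1/3 --
  LT 270: heading 20 -> 290
  LT 180: heading 290 -> 110
  BK 14.6: (27.391,-2.578) -> (32.385,-16.298) [heading=110, move]
  -- iteration 2/3 --
  LT 270: heading 110 -> 20
  LT 180: heading 20 -> 200
  BK 14.6: (32.385,-16.298) -> (46.104,-11.304) [heading=200, move]
  -- iteration 3/3 --
  LT 270: heading 200 -> 110
  LT 180: heading 110 -> 290
  BK 14.6: (46.104,-11.304) -> (41.111,2.415) [heading=290, move]
]
RT 180: heading 290 -> 110
FD 14.4: (41.111,2.415) -> (36.186,15.947) [heading=110, move]
FD 4.9: (36.186,15.947) -> (34.51,20.551) [heading=110, move]
LT 180: heading 110 -> 290
Final: pos=(34.51,20.551), heading=290, 0 segment(s) drawn

Answer: 34.51 20.551 290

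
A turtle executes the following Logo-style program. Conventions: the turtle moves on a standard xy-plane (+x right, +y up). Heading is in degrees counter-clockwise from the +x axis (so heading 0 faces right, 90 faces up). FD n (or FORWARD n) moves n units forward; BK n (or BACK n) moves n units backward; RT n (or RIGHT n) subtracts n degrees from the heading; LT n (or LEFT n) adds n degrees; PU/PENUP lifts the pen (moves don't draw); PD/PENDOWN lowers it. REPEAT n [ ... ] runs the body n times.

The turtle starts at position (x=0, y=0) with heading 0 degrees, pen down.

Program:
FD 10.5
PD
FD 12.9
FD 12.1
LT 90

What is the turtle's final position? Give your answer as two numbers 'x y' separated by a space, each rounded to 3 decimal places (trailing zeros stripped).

Answer: 35.5 0

Derivation:
Executing turtle program step by step:
Start: pos=(0,0), heading=0, pen down
FD 10.5: (0,0) -> (10.5,0) [heading=0, draw]
PD: pen down
FD 12.9: (10.5,0) -> (23.4,0) [heading=0, draw]
FD 12.1: (23.4,0) -> (35.5,0) [heading=0, draw]
LT 90: heading 0 -> 90
Final: pos=(35.5,0), heading=90, 3 segment(s) drawn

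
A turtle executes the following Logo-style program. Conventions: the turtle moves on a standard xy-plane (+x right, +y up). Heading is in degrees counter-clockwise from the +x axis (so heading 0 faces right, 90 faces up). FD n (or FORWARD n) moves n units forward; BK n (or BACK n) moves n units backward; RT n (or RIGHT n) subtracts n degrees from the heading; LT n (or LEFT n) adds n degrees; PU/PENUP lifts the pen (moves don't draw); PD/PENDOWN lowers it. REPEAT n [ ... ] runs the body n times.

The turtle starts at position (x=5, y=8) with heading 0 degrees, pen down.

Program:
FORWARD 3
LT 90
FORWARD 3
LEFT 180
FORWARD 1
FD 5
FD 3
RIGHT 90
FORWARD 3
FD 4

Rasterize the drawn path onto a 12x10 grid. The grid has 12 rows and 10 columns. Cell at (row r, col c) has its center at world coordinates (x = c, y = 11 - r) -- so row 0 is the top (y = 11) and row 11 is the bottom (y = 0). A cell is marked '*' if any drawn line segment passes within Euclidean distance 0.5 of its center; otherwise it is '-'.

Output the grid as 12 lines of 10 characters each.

Segment 0: (5,8) -> (8,8)
Segment 1: (8,8) -> (8,11)
Segment 2: (8,11) -> (8,10)
Segment 3: (8,10) -> (8,5)
Segment 4: (8,5) -> (8,2)
Segment 5: (8,2) -> (5,2)
Segment 6: (5,2) -> (1,2)

Answer: --------*-
--------*-
--------*-
-----****-
--------*-
--------*-
--------*-
--------*-
--------*-
-********-
----------
----------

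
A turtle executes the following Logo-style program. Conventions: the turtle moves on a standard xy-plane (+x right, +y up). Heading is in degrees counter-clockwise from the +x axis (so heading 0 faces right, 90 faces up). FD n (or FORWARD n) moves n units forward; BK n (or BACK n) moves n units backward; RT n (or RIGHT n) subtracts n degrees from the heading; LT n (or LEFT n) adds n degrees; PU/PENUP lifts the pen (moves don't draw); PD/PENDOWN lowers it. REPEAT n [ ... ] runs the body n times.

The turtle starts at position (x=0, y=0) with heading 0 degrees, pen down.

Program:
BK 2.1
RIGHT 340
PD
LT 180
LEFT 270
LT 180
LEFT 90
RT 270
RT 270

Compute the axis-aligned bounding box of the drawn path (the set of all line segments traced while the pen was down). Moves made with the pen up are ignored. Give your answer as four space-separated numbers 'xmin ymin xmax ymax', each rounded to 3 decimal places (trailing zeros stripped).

Answer: -2.1 0 0 0

Derivation:
Executing turtle program step by step:
Start: pos=(0,0), heading=0, pen down
BK 2.1: (0,0) -> (-2.1,0) [heading=0, draw]
RT 340: heading 0 -> 20
PD: pen down
LT 180: heading 20 -> 200
LT 270: heading 200 -> 110
LT 180: heading 110 -> 290
LT 90: heading 290 -> 20
RT 270: heading 20 -> 110
RT 270: heading 110 -> 200
Final: pos=(-2.1,0), heading=200, 1 segment(s) drawn

Segment endpoints: x in {-2.1, 0}, y in {0}
xmin=-2.1, ymin=0, xmax=0, ymax=0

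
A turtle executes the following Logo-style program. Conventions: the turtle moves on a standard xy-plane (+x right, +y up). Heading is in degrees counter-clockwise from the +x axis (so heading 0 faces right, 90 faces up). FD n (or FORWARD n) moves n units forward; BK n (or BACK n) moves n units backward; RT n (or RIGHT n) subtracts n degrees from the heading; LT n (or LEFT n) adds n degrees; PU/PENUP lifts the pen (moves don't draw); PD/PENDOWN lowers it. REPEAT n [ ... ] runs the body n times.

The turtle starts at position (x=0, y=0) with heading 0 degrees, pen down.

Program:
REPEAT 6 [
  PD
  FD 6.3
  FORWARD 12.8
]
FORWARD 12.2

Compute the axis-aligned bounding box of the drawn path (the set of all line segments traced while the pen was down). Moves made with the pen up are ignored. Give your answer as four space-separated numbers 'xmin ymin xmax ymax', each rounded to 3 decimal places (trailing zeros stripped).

Answer: 0 0 126.8 0

Derivation:
Executing turtle program step by step:
Start: pos=(0,0), heading=0, pen down
REPEAT 6 [
  -- iteration 1/6 --
  PD: pen down
  FD 6.3: (0,0) -> (6.3,0) [heading=0, draw]
  FD 12.8: (6.3,0) -> (19.1,0) [heading=0, draw]
  -- iteration 2/6 --
  PD: pen down
  FD 6.3: (19.1,0) -> (25.4,0) [heading=0, draw]
  FD 12.8: (25.4,0) -> (38.2,0) [heading=0, draw]
  -- iteration 3/6 --
  PD: pen down
  FD 6.3: (38.2,0) -> (44.5,0) [heading=0, draw]
  FD 12.8: (44.5,0) -> (57.3,0) [heading=0, draw]
  -- iteration 4/6 --
  PD: pen down
  FD 6.3: (57.3,0) -> (63.6,0) [heading=0, draw]
  FD 12.8: (63.6,0) -> (76.4,0) [heading=0, draw]
  -- iteration 5/6 --
  PD: pen down
  FD 6.3: (76.4,0) -> (82.7,0) [heading=0, draw]
  FD 12.8: (82.7,0) -> (95.5,0) [heading=0, draw]
  -- iteration 6/6 --
  PD: pen down
  FD 6.3: (95.5,0) -> (101.8,0) [heading=0, draw]
  FD 12.8: (101.8,0) -> (114.6,0) [heading=0, draw]
]
FD 12.2: (114.6,0) -> (126.8,0) [heading=0, draw]
Final: pos=(126.8,0), heading=0, 13 segment(s) drawn

Segment endpoints: x in {0, 6.3, 19.1, 25.4, 38.2, 44.5, 57.3, 63.6, 76.4, 82.7, 95.5, 101.8, 114.6, 126.8}, y in {0}
xmin=0, ymin=0, xmax=126.8, ymax=0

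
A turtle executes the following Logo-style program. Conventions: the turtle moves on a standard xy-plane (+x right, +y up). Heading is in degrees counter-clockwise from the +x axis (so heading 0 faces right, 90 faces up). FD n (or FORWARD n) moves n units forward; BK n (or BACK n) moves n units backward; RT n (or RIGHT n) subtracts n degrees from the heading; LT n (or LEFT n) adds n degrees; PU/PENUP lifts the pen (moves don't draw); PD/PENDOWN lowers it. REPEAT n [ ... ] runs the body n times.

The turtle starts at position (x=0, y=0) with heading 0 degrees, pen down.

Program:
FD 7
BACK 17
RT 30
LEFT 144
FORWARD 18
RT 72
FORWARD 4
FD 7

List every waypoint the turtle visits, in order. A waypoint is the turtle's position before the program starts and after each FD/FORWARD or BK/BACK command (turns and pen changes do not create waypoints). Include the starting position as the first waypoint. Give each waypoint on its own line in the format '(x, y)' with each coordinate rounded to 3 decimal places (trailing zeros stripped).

Executing turtle program step by step:
Start: pos=(0,0), heading=0, pen down
FD 7: (0,0) -> (7,0) [heading=0, draw]
BK 17: (7,0) -> (-10,0) [heading=0, draw]
RT 30: heading 0 -> 330
LT 144: heading 330 -> 114
FD 18: (-10,0) -> (-17.321,16.444) [heading=114, draw]
RT 72: heading 114 -> 42
FD 4: (-17.321,16.444) -> (-14.349,19.12) [heading=42, draw]
FD 7: (-14.349,19.12) -> (-9.147,23.804) [heading=42, draw]
Final: pos=(-9.147,23.804), heading=42, 5 segment(s) drawn
Waypoints (6 total):
(0, 0)
(7, 0)
(-10, 0)
(-17.321, 16.444)
(-14.349, 19.12)
(-9.147, 23.804)

Answer: (0, 0)
(7, 0)
(-10, 0)
(-17.321, 16.444)
(-14.349, 19.12)
(-9.147, 23.804)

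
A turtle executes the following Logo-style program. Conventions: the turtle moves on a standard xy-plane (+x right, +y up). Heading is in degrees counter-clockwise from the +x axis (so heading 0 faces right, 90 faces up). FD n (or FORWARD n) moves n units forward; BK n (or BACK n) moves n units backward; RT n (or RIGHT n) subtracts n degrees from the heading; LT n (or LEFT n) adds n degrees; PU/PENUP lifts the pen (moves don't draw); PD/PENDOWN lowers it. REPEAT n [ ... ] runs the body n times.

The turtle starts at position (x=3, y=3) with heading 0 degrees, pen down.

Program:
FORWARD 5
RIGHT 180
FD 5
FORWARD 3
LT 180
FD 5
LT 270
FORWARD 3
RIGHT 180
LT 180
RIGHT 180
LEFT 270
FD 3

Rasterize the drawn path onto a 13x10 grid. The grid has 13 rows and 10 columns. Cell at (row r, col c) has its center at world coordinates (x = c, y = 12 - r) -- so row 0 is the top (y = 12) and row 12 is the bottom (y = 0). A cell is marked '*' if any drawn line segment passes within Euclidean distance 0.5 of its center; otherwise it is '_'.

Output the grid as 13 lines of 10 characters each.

Segment 0: (3,3) -> (8,3)
Segment 1: (8,3) -> (3,3)
Segment 2: (3,3) -> (0,3)
Segment 3: (0,3) -> (5,3)
Segment 4: (5,3) -> (5,-0)
Segment 5: (5,-0) -> (8,-0)

Answer: __________
__________
__________
__________
__________
__________
__________
__________
__________
*********_
_____*____
_____*____
_____****_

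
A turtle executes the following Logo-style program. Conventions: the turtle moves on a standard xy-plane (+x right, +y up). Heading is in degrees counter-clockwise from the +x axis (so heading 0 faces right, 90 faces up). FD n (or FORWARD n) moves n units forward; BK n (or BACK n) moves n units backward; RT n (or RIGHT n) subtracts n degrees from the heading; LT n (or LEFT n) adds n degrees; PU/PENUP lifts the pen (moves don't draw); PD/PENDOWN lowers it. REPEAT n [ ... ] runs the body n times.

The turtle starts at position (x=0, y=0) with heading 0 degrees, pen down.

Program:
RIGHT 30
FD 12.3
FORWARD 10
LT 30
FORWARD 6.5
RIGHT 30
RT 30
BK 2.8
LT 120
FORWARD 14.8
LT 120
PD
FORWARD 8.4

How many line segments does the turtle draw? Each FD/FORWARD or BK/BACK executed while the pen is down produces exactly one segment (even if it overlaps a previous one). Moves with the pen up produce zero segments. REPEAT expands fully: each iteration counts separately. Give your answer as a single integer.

Executing turtle program step by step:
Start: pos=(0,0), heading=0, pen down
RT 30: heading 0 -> 330
FD 12.3: (0,0) -> (10.652,-6.15) [heading=330, draw]
FD 10: (10.652,-6.15) -> (19.312,-11.15) [heading=330, draw]
LT 30: heading 330 -> 0
FD 6.5: (19.312,-11.15) -> (25.812,-11.15) [heading=0, draw]
RT 30: heading 0 -> 330
RT 30: heading 330 -> 300
BK 2.8: (25.812,-11.15) -> (24.412,-8.725) [heading=300, draw]
LT 120: heading 300 -> 60
FD 14.8: (24.412,-8.725) -> (31.812,4.092) [heading=60, draw]
LT 120: heading 60 -> 180
PD: pen down
FD 8.4: (31.812,4.092) -> (23.412,4.092) [heading=180, draw]
Final: pos=(23.412,4.092), heading=180, 6 segment(s) drawn
Segments drawn: 6

Answer: 6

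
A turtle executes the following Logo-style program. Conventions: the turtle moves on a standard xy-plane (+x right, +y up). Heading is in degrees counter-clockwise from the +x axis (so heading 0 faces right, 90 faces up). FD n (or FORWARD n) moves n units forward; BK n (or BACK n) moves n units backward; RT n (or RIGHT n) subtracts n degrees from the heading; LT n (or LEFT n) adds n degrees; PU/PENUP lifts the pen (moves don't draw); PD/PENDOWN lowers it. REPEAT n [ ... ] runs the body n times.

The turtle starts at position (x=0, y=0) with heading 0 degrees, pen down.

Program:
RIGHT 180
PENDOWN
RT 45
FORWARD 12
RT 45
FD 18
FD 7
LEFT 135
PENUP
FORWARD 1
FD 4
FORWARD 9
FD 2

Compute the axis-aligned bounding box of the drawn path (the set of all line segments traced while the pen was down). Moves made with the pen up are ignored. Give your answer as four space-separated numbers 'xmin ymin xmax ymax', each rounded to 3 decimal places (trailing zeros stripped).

Answer: -8.485 0 0 33.485

Derivation:
Executing turtle program step by step:
Start: pos=(0,0), heading=0, pen down
RT 180: heading 0 -> 180
PD: pen down
RT 45: heading 180 -> 135
FD 12: (0,0) -> (-8.485,8.485) [heading=135, draw]
RT 45: heading 135 -> 90
FD 18: (-8.485,8.485) -> (-8.485,26.485) [heading=90, draw]
FD 7: (-8.485,26.485) -> (-8.485,33.485) [heading=90, draw]
LT 135: heading 90 -> 225
PU: pen up
FD 1: (-8.485,33.485) -> (-9.192,32.778) [heading=225, move]
FD 4: (-9.192,32.778) -> (-12.021,29.95) [heading=225, move]
FD 9: (-12.021,29.95) -> (-18.385,23.586) [heading=225, move]
FD 2: (-18.385,23.586) -> (-19.799,22.172) [heading=225, move]
Final: pos=(-19.799,22.172), heading=225, 3 segment(s) drawn

Segment endpoints: x in {-8.485, -8.485, -8.485, 0}, y in {0, 8.485, 26.485, 33.485}
xmin=-8.485, ymin=0, xmax=0, ymax=33.485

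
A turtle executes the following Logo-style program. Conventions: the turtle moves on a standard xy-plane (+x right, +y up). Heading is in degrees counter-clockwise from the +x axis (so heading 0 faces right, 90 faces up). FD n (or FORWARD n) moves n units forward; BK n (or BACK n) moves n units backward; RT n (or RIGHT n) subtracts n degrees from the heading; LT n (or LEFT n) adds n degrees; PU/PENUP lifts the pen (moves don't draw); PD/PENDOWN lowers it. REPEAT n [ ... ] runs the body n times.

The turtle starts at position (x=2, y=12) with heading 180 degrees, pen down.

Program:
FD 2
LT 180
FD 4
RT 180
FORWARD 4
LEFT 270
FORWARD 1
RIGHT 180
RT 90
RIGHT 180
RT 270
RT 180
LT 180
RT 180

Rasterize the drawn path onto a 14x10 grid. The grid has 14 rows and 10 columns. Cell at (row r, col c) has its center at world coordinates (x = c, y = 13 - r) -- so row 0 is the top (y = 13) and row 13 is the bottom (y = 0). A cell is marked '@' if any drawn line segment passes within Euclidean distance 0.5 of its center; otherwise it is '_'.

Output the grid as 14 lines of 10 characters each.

Answer: @_________
@@@@@_____
__________
__________
__________
__________
__________
__________
__________
__________
__________
__________
__________
__________

Derivation:
Segment 0: (2,12) -> (0,12)
Segment 1: (0,12) -> (4,12)
Segment 2: (4,12) -> (0,12)
Segment 3: (0,12) -> (0,13)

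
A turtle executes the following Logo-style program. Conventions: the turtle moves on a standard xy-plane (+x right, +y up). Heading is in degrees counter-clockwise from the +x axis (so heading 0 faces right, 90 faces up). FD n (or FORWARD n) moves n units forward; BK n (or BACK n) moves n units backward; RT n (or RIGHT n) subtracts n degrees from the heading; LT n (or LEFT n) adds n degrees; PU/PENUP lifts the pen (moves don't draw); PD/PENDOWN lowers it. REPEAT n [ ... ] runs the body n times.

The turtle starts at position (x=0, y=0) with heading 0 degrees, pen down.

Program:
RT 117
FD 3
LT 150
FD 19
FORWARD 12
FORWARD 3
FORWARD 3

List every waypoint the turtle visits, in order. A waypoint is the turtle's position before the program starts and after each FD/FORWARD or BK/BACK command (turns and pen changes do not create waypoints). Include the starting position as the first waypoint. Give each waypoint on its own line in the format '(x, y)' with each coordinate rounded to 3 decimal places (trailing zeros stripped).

Executing turtle program step by step:
Start: pos=(0,0), heading=0, pen down
RT 117: heading 0 -> 243
FD 3: (0,0) -> (-1.362,-2.673) [heading=243, draw]
LT 150: heading 243 -> 33
FD 19: (-1.362,-2.673) -> (14.573,7.675) [heading=33, draw]
FD 12: (14.573,7.675) -> (24.637,14.211) [heading=33, draw]
FD 3: (24.637,14.211) -> (27.153,15.845) [heading=33, draw]
FD 3: (27.153,15.845) -> (29.669,17.479) [heading=33, draw]
Final: pos=(29.669,17.479), heading=33, 5 segment(s) drawn
Waypoints (6 total):
(0, 0)
(-1.362, -2.673)
(14.573, 7.675)
(24.637, 14.211)
(27.153, 15.845)
(29.669, 17.479)

Answer: (0, 0)
(-1.362, -2.673)
(14.573, 7.675)
(24.637, 14.211)
(27.153, 15.845)
(29.669, 17.479)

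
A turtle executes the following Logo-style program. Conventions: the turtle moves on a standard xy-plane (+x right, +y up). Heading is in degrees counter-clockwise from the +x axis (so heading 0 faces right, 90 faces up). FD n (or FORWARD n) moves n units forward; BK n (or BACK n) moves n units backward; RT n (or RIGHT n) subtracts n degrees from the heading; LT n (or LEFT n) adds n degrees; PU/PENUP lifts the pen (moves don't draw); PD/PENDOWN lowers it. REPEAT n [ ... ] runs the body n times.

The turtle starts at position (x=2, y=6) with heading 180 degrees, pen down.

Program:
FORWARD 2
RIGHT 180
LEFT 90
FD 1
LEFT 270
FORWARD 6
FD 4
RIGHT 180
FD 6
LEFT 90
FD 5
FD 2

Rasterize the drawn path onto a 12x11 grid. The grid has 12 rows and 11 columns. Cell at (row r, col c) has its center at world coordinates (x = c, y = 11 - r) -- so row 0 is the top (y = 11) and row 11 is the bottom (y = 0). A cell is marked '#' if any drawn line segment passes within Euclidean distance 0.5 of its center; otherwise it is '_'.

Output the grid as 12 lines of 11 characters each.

Segment 0: (2,6) -> (0,6)
Segment 1: (0,6) -> (0,7)
Segment 2: (0,7) -> (6,7)
Segment 3: (6,7) -> (10,7)
Segment 4: (10,7) -> (4,7)
Segment 5: (4,7) -> (4,2)
Segment 6: (4,2) -> (4,-0)

Answer: ___________
___________
___________
___________
###########
###_#______
____#______
____#______
____#______
____#______
____#______
____#______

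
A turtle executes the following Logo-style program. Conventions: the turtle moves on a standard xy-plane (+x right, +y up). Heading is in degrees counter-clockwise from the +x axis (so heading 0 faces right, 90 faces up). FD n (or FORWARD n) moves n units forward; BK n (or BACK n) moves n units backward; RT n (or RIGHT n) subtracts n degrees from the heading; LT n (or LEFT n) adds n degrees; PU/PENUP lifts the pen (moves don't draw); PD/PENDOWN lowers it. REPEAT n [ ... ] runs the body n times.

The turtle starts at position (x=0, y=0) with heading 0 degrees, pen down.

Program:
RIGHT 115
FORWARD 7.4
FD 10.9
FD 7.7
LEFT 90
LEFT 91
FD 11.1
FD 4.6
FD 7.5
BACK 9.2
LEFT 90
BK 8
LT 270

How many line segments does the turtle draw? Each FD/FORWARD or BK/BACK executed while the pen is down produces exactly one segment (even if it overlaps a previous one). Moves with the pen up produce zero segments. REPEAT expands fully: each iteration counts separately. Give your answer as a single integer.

Executing turtle program step by step:
Start: pos=(0,0), heading=0, pen down
RT 115: heading 0 -> 245
FD 7.4: (0,0) -> (-3.127,-6.707) [heading=245, draw]
FD 10.9: (-3.127,-6.707) -> (-7.734,-16.585) [heading=245, draw]
FD 7.7: (-7.734,-16.585) -> (-10.988,-23.564) [heading=245, draw]
LT 90: heading 245 -> 335
LT 91: heading 335 -> 66
FD 11.1: (-10.988,-23.564) -> (-6.473,-13.424) [heading=66, draw]
FD 4.6: (-6.473,-13.424) -> (-4.602,-9.221) [heading=66, draw]
FD 7.5: (-4.602,-9.221) -> (-1.552,-2.37) [heading=66, draw]
BK 9.2: (-1.552,-2.37) -> (-5.294,-10.774) [heading=66, draw]
LT 90: heading 66 -> 156
BK 8: (-5.294,-10.774) -> (2.015,-14.028) [heading=156, draw]
LT 270: heading 156 -> 66
Final: pos=(2.015,-14.028), heading=66, 8 segment(s) drawn
Segments drawn: 8

Answer: 8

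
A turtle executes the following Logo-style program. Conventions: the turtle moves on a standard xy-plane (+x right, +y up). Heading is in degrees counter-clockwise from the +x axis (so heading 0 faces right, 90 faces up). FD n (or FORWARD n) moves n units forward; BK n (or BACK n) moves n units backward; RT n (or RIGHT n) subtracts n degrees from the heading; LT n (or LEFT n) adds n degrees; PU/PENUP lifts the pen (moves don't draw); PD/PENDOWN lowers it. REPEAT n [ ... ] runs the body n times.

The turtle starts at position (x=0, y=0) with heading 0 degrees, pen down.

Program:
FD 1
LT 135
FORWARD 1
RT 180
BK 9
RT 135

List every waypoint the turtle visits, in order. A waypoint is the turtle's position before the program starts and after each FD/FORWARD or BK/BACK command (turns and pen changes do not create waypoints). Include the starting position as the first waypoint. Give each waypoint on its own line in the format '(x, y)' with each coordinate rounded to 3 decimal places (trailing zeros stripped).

Answer: (0, 0)
(1, 0)
(0.293, 0.707)
(-6.071, 7.071)

Derivation:
Executing turtle program step by step:
Start: pos=(0,0), heading=0, pen down
FD 1: (0,0) -> (1,0) [heading=0, draw]
LT 135: heading 0 -> 135
FD 1: (1,0) -> (0.293,0.707) [heading=135, draw]
RT 180: heading 135 -> 315
BK 9: (0.293,0.707) -> (-6.071,7.071) [heading=315, draw]
RT 135: heading 315 -> 180
Final: pos=(-6.071,7.071), heading=180, 3 segment(s) drawn
Waypoints (4 total):
(0, 0)
(1, 0)
(0.293, 0.707)
(-6.071, 7.071)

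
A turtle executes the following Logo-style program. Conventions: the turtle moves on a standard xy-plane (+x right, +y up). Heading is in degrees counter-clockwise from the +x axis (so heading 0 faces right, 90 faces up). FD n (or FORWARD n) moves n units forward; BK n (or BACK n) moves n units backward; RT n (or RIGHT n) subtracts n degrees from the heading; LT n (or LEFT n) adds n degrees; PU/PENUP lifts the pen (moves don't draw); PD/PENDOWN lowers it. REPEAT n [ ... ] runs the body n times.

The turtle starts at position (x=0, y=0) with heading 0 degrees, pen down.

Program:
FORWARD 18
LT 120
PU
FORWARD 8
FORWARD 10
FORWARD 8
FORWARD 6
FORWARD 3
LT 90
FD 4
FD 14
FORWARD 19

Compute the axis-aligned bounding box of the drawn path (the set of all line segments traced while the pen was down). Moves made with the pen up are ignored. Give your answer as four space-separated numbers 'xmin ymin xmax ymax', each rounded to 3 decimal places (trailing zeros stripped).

Executing turtle program step by step:
Start: pos=(0,0), heading=0, pen down
FD 18: (0,0) -> (18,0) [heading=0, draw]
LT 120: heading 0 -> 120
PU: pen up
FD 8: (18,0) -> (14,6.928) [heading=120, move]
FD 10: (14,6.928) -> (9,15.588) [heading=120, move]
FD 8: (9,15.588) -> (5,22.517) [heading=120, move]
FD 6: (5,22.517) -> (2,27.713) [heading=120, move]
FD 3: (2,27.713) -> (0.5,30.311) [heading=120, move]
LT 90: heading 120 -> 210
FD 4: (0.5,30.311) -> (-2.964,28.311) [heading=210, move]
FD 14: (-2.964,28.311) -> (-15.088,21.311) [heading=210, move]
FD 19: (-15.088,21.311) -> (-31.543,11.811) [heading=210, move]
Final: pos=(-31.543,11.811), heading=210, 1 segment(s) drawn

Segment endpoints: x in {0, 18}, y in {0}
xmin=0, ymin=0, xmax=18, ymax=0

Answer: 0 0 18 0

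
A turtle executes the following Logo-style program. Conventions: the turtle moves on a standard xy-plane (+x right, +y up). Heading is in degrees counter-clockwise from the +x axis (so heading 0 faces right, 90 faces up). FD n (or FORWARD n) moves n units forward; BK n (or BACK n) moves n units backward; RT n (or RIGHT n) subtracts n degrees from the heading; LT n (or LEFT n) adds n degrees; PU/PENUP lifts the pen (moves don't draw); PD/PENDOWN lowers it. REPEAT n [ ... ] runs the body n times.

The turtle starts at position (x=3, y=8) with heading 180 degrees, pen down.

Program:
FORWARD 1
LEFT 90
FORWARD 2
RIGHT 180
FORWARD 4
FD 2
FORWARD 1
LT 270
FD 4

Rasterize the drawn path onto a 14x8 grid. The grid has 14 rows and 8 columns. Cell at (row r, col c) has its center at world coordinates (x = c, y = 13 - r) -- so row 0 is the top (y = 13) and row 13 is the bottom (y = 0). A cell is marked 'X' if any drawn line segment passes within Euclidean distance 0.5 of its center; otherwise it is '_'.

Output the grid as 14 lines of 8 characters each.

Answer: __XXXXX_
__X_____
__X_____
__X_____
__X_____
__XX____
__X_____
__X_____
________
________
________
________
________
________

Derivation:
Segment 0: (3,8) -> (2,8)
Segment 1: (2,8) -> (2,6)
Segment 2: (2,6) -> (2,10)
Segment 3: (2,10) -> (2,12)
Segment 4: (2,12) -> (2,13)
Segment 5: (2,13) -> (6,13)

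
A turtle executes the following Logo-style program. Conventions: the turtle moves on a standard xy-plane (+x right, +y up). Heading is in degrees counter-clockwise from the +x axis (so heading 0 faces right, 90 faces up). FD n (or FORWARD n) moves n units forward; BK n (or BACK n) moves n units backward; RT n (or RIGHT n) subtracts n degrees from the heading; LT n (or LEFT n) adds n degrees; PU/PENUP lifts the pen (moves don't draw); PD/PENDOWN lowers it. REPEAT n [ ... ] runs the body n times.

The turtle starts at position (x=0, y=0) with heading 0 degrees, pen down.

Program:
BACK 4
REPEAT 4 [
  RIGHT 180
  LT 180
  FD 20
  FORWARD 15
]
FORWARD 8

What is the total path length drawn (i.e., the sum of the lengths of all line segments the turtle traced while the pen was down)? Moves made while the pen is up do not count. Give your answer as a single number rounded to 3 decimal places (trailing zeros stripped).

Answer: 152

Derivation:
Executing turtle program step by step:
Start: pos=(0,0), heading=0, pen down
BK 4: (0,0) -> (-4,0) [heading=0, draw]
REPEAT 4 [
  -- iteration 1/4 --
  RT 180: heading 0 -> 180
  LT 180: heading 180 -> 0
  FD 20: (-4,0) -> (16,0) [heading=0, draw]
  FD 15: (16,0) -> (31,0) [heading=0, draw]
  -- iteration 2/4 --
  RT 180: heading 0 -> 180
  LT 180: heading 180 -> 0
  FD 20: (31,0) -> (51,0) [heading=0, draw]
  FD 15: (51,0) -> (66,0) [heading=0, draw]
  -- iteration 3/4 --
  RT 180: heading 0 -> 180
  LT 180: heading 180 -> 0
  FD 20: (66,0) -> (86,0) [heading=0, draw]
  FD 15: (86,0) -> (101,0) [heading=0, draw]
  -- iteration 4/4 --
  RT 180: heading 0 -> 180
  LT 180: heading 180 -> 0
  FD 20: (101,0) -> (121,0) [heading=0, draw]
  FD 15: (121,0) -> (136,0) [heading=0, draw]
]
FD 8: (136,0) -> (144,0) [heading=0, draw]
Final: pos=(144,0), heading=0, 10 segment(s) drawn

Segment lengths:
  seg 1: (0,0) -> (-4,0), length = 4
  seg 2: (-4,0) -> (16,0), length = 20
  seg 3: (16,0) -> (31,0), length = 15
  seg 4: (31,0) -> (51,0), length = 20
  seg 5: (51,0) -> (66,0), length = 15
  seg 6: (66,0) -> (86,0), length = 20
  seg 7: (86,0) -> (101,0), length = 15
  seg 8: (101,0) -> (121,0), length = 20
  seg 9: (121,0) -> (136,0), length = 15
  seg 10: (136,0) -> (144,0), length = 8
Total = 152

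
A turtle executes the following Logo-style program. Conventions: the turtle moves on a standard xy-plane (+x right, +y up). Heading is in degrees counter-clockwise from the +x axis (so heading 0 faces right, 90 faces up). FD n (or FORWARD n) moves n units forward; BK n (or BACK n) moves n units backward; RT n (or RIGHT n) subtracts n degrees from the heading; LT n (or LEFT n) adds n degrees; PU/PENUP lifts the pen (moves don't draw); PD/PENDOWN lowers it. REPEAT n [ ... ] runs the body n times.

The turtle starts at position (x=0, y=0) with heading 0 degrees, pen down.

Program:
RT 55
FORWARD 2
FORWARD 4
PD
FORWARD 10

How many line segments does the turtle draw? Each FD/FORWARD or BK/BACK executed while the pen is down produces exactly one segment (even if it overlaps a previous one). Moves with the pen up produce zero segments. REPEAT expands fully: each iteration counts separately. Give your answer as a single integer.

Executing turtle program step by step:
Start: pos=(0,0), heading=0, pen down
RT 55: heading 0 -> 305
FD 2: (0,0) -> (1.147,-1.638) [heading=305, draw]
FD 4: (1.147,-1.638) -> (3.441,-4.915) [heading=305, draw]
PD: pen down
FD 10: (3.441,-4.915) -> (9.177,-13.106) [heading=305, draw]
Final: pos=(9.177,-13.106), heading=305, 3 segment(s) drawn
Segments drawn: 3

Answer: 3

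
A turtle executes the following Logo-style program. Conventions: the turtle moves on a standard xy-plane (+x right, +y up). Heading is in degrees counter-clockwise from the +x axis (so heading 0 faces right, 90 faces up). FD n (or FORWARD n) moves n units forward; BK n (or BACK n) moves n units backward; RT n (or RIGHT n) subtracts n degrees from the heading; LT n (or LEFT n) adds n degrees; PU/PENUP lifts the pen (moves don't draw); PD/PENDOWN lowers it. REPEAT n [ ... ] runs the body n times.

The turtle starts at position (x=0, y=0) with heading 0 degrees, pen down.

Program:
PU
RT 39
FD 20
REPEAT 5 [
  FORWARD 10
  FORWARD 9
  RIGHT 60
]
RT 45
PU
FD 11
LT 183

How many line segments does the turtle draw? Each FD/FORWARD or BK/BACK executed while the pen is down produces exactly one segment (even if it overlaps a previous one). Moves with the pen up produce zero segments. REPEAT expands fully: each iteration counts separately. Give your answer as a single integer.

Executing turtle program step by step:
Start: pos=(0,0), heading=0, pen down
PU: pen up
RT 39: heading 0 -> 321
FD 20: (0,0) -> (15.543,-12.586) [heading=321, move]
REPEAT 5 [
  -- iteration 1/5 --
  FD 10: (15.543,-12.586) -> (23.314,-18.88) [heading=321, move]
  FD 9: (23.314,-18.88) -> (30.309,-24.543) [heading=321, move]
  RT 60: heading 321 -> 261
  -- iteration 2/5 --
  FD 10: (30.309,-24.543) -> (28.744,-34.42) [heading=261, move]
  FD 9: (28.744,-34.42) -> (27.336,-43.31) [heading=261, move]
  RT 60: heading 261 -> 201
  -- iteration 3/5 --
  FD 10: (27.336,-43.31) -> (18.001,-46.893) [heading=201, move]
  FD 9: (18.001,-46.893) -> (9.598,-50.119) [heading=201, move]
  RT 60: heading 201 -> 141
  -- iteration 4/5 --
  FD 10: (9.598,-50.119) -> (1.827,-43.825) [heading=141, move]
  FD 9: (1.827,-43.825) -> (-5.167,-38.161) [heading=141, move]
  RT 60: heading 141 -> 81
  -- iteration 5/5 --
  FD 10: (-5.167,-38.161) -> (-3.603,-28.285) [heading=81, move]
  FD 9: (-3.603,-28.285) -> (-2.195,-19.395) [heading=81, move]
  RT 60: heading 81 -> 21
]
RT 45: heading 21 -> 336
PU: pen up
FD 11: (-2.195,-19.395) -> (7.854,-23.87) [heading=336, move]
LT 183: heading 336 -> 159
Final: pos=(7.854,-23.87), heading=159, 0 segment(s) drawn
Segments drawn: 0

Answer: 0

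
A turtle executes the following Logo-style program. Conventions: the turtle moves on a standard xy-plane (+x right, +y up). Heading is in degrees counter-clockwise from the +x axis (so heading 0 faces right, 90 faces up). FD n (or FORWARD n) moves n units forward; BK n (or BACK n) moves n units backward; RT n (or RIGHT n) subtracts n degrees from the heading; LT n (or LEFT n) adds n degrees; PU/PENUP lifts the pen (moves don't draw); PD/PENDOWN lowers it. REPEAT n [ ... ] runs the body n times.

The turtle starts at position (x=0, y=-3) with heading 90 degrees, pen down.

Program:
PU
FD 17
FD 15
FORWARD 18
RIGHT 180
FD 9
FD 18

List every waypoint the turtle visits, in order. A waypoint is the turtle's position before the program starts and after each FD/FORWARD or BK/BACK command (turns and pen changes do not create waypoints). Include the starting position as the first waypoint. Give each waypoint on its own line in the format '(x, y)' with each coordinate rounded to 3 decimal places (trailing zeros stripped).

Executing turtle program step by step:
Start: pos=(0,-3), heading=90, pen down
PU: pen up
FD 17: (0,-3) -> (0,14) [heading=90, move]
FD 15: (0,14) -> (0,29) [heading=90, move]
FD 18: (0,29) -> (0,47) [heading=90, move]
RT 180: heading 90 -> 270
FD 9: (0,47) -> (0,38) [heading=270, move]
FD 18: (0,38) -> (0,20) [heading=270, move]
Final: pos=(0,20), heading=270, 0 segment(s) drawn
Waypoints (6 total):
(0, -3)
(0, 14)
(0, 29)
(0, 47)
(0, 38)
(0, 20)

Answer: (0, -3)
(0, 14)
(0, 29)
(0, 47)
(0, 38)
(0, 20)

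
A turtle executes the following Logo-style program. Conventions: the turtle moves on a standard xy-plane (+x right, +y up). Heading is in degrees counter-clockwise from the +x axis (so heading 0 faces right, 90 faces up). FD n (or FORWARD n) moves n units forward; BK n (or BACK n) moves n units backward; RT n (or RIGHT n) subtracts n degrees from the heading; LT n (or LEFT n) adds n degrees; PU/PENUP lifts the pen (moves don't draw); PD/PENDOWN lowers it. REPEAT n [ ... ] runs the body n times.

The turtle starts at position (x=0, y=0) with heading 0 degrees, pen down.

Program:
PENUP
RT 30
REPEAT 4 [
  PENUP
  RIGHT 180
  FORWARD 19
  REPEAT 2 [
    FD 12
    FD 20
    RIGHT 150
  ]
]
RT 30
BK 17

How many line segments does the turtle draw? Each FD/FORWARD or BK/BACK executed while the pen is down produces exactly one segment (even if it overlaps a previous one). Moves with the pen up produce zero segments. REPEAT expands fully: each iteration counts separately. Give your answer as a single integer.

Answer: 0

Derivation:
Executing turtle program step by step:
Start: pos=(0,0), heading=0, pen down
PU: pen up
RT 30: heading 0 -> 330
REPEAT 4 [
  -- iteration 1/4 --
  PU: pen up
  RT 180: heading 330 -> 150
  FD 19: (0,0) -> (-16.454,9.5) [heading=150, move]
  REPEAT 2 [
    -- iteration 1/2 --
    FD 12: (-16.454,9.5) -> (-26.847,15.5) [heading=150, move]
    FD 20: (-26.847,15.5) -> (-44.167,25.5) [heading=150, move]
    RT 150: heading 150 -> 0
    -- iteration 2/2 --
    FD 12: (-44.167,25.5) -> (-32.167,25.5) [heading=0, move]
    FD 20: (-32.167,25.5) -> (-12.167,25.5) [heading=0, move]
    RT 150: heading 0 -> 210
  ]
  -- iteration 2/4 --
  PU: pen up
  RT 180: heading 210 -> 30
  FD 19: (-12.167,25.5) -> (4.287,35) [heading=30, move]
  REPEAT 2 [
    -- iteration 1/2 --
    FD 12: (4.287,35) -> (14.679,41) [heading=30, move]
    FD 20: (14.679,41) -> (32,51) [heading=30, move]
    RT 150: heading 30 -> 240
    -- iteration 2/2 --
    FD 12: (32,51) -> (26,40.608) [heading=240, move]
    FD 20: (26,40.608) -> (16,23.287) [heading=240, move]
    RT 150: heading 240 -> 90
  ]
  -- iteration 3/4 --
  PU: pen up
  RT 180: heading 90 -> 270
  FD 19: (16,23.287) -> (16,4.287) [heading=270, move]
  REPEAT 2 [
    -- iteration 1/2 --
    FD 12: (16,4.287) -> (16,-7.713) [heading=270, move]
    FD 20: (16,-7.713) -> (16,-27.713) [heading=270, move]
    RT 150: heading 270 -> 120
    -- iteration 2/2 --
    FD 12: (16,-27.713) -> (10,-17.321) [heading=120, move]
    FD 20: (10,-17.321) -> (0,0) [heading=120, move]
    RT 150: heading 120 -> 330
  ]
  -- iteration 4/4 --
  PU: pen up
  RT 180: heading 330 -> 150
  FD 19: (0,0) -> (-16.454,9.5) [heading=150, move]
  REPEAT 2 [
    -- iteration 1/2 --
    FD 12: (-16.454,9.5) -> (-26.847,15.5) [heading=150, move]
    FD 20: (-26.847,15.5) -> (-44.167,25.5) [heading=150, move]
    RT 150: heading 150 -> 0
    -- iteration 2/2 --
    FD 12: (-44.167,25.5) -> (-32.167,25.5) [heading=0, move]
    FD 20: (-32.167,25.5) -> (-12.167,25.5) [heading=0, move]
    RT 150: heading 0 -> 210
  ]
]
RT 30: heading 210 -> 180
BK 17: (-12.167,25.5) -> (4.833,25.5) [heading=180, move]
Final: pos=(4.833,25.5), heading=180, 0 segment(s) drawn
Segments drawn: 0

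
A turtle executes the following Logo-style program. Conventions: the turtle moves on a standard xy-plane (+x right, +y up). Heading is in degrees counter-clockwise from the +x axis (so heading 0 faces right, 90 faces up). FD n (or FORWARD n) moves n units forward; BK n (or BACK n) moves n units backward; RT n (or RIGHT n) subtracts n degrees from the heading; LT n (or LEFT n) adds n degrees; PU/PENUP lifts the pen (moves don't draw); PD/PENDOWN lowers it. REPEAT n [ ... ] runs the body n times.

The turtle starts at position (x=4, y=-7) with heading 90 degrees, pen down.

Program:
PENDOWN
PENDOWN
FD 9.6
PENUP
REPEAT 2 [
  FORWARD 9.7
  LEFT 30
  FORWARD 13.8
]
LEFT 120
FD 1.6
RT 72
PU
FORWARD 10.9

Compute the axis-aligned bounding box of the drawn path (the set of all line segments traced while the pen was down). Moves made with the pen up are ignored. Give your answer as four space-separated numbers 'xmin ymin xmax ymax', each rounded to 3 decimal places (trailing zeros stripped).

Executing turtle program step by step:
Start: pos=(4,-7), heading=90, pen down
PD: pen down
PD: pen down
FD 9.6: (4,-7) -> (4,2.6) [heading=90, draw]
PU: pen up
REPEAT 2 [
  -- iteration 1/2 --
  FD 9.7: (4,2.6) -> (4,12.3) [heading=90, move]
  LT 30: heading 90 -> 120
  FD 13.8: (4,12.3) -> (-2.9,24.251) [heading=120, move]
  -- iteration 2/2 --
  FD 9.7: (-2.9,24.251) -> (-7.75,32.652) [heading=120, move]
  LT 30: heading 120 -> 150
  FD 13.8: (-7.75,32.652) -> (-19.701,39.552) [heading=150, move]
]
LT 120: heading 150 -> 270
FD 1.6: (-19.701,39.552) -> (-19.701,37.952) [heading=270, move]
RT 72: heading 270 -> 198
PU: pen up
FD 10.9: (-19.701,37.952) -> (-30.068,34.583) [heading=198, move]
Final: pos=(-30.068,34.583), heading=198, 1 segment(s) drawn

Segment endpoints: x in {4, 4}, y in {-7, 2.6}
xmin=4, ymin=-7, xmax=4, ymax=2.6

Answer: 4 -7 4 2.6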